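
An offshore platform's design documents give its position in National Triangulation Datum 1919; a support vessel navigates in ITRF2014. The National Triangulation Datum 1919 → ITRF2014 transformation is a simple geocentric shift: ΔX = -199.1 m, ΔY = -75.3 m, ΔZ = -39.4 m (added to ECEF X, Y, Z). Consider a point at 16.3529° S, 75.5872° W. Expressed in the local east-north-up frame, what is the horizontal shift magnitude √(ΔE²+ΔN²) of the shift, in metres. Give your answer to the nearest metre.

214 m

At φ = -16.3529°, λ = -75.5872°: sin φ = -0.281553, cos φ = 0.959546, sin λ = -0.968528, cos λ = 0.248906.
ΔE = −sin λ·ΔX + cos λ·ΔY = −(-0.968528)·(-199.1) + (0.248906)·(-75.3) = -211.58 m.
ΔN = −sin φ cos λ·ΔX − sin φ sin λ·ΔY + cos φ·ΔZ = −(-0.281553)(0.248906)(-199.1) − (-0.281553)(-0.968528)(-75.3) + (0.959546)(-39.4) = -31.23 m.
Horizontal magnitude = √(ΔE² + ΔN²) = √((-211.58)² + (-31.23)²) = 213.87 m.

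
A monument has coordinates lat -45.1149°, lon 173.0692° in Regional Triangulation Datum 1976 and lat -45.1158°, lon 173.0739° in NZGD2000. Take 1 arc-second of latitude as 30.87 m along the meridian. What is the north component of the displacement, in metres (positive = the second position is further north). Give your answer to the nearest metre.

ΔN = -100 m

Δφ = -45.1158° − -45.1149° = -0.0009°; Δλ = 173.0739° − 173.0692° = +0.0047°.
1° of latitude = 3600 × 30.87 = 111132 m.
ΔN = Δφ × 111132 = -100.0 m; ΔE = Δλ × 111132 × cos(-45.1149°) = +0.0047 × 111132 × 0.705687 = 368.6 m.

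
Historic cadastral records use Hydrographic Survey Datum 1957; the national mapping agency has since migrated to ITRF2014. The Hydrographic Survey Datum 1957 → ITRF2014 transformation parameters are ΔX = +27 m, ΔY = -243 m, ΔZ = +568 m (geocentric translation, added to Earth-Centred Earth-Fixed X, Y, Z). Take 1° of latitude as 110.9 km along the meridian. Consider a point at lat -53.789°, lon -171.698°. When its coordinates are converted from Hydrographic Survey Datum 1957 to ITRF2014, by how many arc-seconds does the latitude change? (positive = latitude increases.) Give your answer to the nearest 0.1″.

sin φ = -0.806847, cos φ = 0.590761, sin λ = -0.144391, cos λ = -0.989521.
North component: ΔN = −sin φ cos λ·ΔX − sin φ sin λ·ΔY + cos φ·ΔZ = −(-0.806847)(-0.989521)(27) − (-0.806847)(-0.144391)(-243) + (0.590761)(568) = 342.31 m.
1° of latitude spans 110900 m, so Δφ = 342.31 / 110900 × 3600 = 11.112″.

Δφ = 11.1″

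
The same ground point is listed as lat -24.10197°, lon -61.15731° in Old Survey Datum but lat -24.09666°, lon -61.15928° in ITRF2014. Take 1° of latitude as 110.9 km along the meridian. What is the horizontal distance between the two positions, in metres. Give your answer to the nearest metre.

622 m

Δφ = -24.09666° − -24.10197° = +0.00531°; Δλ = -61.15928° − -61.15731° = -0.00197°.
ΔN = Δφ × 110900 = 588.9 m; ΔE = Δλ × 110900 × cos(-24.10197°) = -0.00197 × 110900 × 0.912820 = -199.4 m.
Distance = √(ΔE² + ΔN²) = √((-199.4)² + 588.9²) = 621.7 m.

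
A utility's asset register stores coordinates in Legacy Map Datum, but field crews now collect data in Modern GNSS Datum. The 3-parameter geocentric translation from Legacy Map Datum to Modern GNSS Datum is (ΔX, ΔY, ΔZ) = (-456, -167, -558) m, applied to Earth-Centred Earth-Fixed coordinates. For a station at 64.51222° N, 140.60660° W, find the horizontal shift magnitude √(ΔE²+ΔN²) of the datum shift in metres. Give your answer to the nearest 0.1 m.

673.3 m

The local east axis at (φ, λ) is (−sin λ, cos λ, 0), so ΔE = −sin(-140.60660°)·(-456) + cos(-140.60660°)·(-167) = -160.34 m.
The local north axis is (−sin φ cos λ, −sin φ sin λ, cos φ), giving ΔN = -318.103 − 95.670 − 240.118 = -653.89 m.
Horizontal magnitude = √(ΔE² + ΔN²) = √((-160.34)² + (-653.89)²) = 673.26 m.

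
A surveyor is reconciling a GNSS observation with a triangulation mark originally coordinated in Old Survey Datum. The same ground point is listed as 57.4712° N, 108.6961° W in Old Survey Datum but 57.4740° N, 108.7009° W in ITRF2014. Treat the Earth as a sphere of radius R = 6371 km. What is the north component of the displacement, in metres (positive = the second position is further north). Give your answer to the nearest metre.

ΔN = 311 m

Δφ = 57.4740° − 57.4712° = +0.0028°; Δλ = -108.7009° − -108.6961° = -0.0048°.
1° along a meridian = πR/180 = 111195 m.
ΔN = Δφ × 111195 = 311.3 m; ΔE = Δλ × 111195 × cos(57.4712°) = -0.0048 × 111195 × 0.537723 = -287.0 m.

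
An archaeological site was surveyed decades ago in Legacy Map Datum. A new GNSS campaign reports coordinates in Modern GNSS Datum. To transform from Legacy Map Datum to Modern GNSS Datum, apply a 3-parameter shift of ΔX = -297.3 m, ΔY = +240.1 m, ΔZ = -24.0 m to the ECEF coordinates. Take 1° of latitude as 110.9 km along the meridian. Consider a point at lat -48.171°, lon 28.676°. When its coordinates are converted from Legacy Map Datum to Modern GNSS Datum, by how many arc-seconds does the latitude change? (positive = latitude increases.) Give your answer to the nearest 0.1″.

sin φ = -0.745139, cos φ = 0.666910, sin λ = 0.479856, cos λ = 0.877347.
North component: ΔN = −sin φ cos λ·ΔX − sin φ sin λ·ΔY + cos φ·ΔZ = −(-0.745139)(0.877347)(-297.3) − (-0.745139)(0.479856)(240.1) + (0.666910)(-24.0) = -124.51 m.
1° of latitude spans 110900 m, so Δφ = -124.51 / 110900 × 3600 = -4.042″.

Δφ = -4.0″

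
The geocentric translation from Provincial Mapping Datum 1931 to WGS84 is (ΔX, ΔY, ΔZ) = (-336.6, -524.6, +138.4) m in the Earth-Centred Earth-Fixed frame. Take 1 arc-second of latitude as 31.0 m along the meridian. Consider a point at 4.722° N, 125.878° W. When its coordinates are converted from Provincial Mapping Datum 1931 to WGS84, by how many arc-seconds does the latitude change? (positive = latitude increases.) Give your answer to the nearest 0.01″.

sin φ = 0.082321, cos φ = 0.996606, sin λ = -0.810267, cos λ = -0.586061.
North component: ΔN = −sin φ cos λ·ΔX − sin φ sin λ·ΔY + cos φ·ΔZ = −(0.082321)(-0.586061)(-336.6) − (0.082321)(-0.810267)(-524.6) + (0.996606)(138.4) = 86.70 m.
1° of latitude spans 3600 × 31.00 = 111600 m, so Δφ = 86.70 / 111600 × 3600 = 2.797″.

Δφ = 2.80″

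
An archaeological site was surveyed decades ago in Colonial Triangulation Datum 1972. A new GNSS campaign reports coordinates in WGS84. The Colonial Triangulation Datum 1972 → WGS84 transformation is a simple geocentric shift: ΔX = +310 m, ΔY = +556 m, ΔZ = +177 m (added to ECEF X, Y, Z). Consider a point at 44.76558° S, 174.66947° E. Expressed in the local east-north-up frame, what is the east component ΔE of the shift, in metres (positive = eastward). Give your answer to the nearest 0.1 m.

The local east axis at (φ, λ) is (−sin λ, cos λ, 0), so ΔE = −sin(174.66947°)·310 + cos(174.66947°)·556 = -582.39 m.

ΔE = -582.4 m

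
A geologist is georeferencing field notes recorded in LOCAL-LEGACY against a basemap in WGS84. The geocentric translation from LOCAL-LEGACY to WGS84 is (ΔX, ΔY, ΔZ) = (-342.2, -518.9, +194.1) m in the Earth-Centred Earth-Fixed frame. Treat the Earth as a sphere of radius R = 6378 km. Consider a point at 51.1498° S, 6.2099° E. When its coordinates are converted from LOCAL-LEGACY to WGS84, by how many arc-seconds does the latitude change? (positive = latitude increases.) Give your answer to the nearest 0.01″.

Δφ = -6.04″

sin φ = -0.778789, cos φ = 0.627286, sin λ = 0.108171, cos λ = 0.994132.
North component: ΔN = −sin φ cos λ·ΔX − sin φ sin λ·ΔY + cos φ·ΔZ = −(-0.778789)(0.994132)(-342.2) − (-0.778789)(0.108171)(-518.9) + (0.627286)(194.1) = -186.89 m.
1° of latitude spans πR/180 = 111317 m, so Δφ = -186.89 / 111317 × 3600 = -6.044″.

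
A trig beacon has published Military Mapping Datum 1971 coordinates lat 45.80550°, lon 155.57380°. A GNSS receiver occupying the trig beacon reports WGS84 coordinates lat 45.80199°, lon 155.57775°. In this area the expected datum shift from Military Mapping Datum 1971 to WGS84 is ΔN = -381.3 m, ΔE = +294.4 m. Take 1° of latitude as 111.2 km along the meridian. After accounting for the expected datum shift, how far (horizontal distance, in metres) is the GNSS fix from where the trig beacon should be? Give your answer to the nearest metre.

Observed coordinate differences: Δφ = -0.00351°, Δλ = +0.00395°.
Converting to metres (1° lat = 111200 m, cos φ = 0.697096): observed ΔN = -390.3 m, observed ΔE = 306.2 m.
Subtracting the expected shift leaves a residual of -390.3 − (-381.3) = -9.0 m north and 306.2 − (294.4) = 11.8 m east.
Residual distance = √((-9.0)² + 11.8²) = 14.8 m.

15 m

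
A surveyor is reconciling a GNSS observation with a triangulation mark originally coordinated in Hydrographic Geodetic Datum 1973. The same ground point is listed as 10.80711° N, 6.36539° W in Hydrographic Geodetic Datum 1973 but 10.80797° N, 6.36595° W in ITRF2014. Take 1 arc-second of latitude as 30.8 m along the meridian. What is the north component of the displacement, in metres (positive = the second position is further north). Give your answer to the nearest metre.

Δφ = 10.80797° − 10.80711° = +0.00086°; Δλ = -6.36595° − -6.36539° = -0.00056°.
1° of latitude = 3600 × 30.80 = 110880 m.
ΔN = Δφ × 110880 = 95.4 m; ΔE = Δλ × 110880 × cos(10.80711°) = -0.00056 × 110880 × 0.982264 = -61.0 m.

ΔN = 95 m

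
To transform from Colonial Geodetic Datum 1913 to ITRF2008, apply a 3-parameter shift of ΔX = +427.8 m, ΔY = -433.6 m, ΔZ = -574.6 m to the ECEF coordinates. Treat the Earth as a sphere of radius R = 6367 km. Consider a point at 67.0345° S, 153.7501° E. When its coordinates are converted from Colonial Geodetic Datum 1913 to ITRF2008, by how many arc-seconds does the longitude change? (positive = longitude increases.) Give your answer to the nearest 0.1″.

Δλ = 16.6″

sin φ = -0.920740, cos φ = 0.390177, sin λ = 0.442287, cos λ = -0.896874.
East component: ΔE = −sin λ·ΔX + cos λ·ΔY = −(0.442287)(427.8) + (-0.896874)(-433.6) = 199.67 m.
1° of latitude spans πR/180 = 111125 m; at latitude φ, 1° of longitude spans that × cos φ = 43358.4 m, so Δλ = 199.67 / 43358.4 × 3600 = 16.579″.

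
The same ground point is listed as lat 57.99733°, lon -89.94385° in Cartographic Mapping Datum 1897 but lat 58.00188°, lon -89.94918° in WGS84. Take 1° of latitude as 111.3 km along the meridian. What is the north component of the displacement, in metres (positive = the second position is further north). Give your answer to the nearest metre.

Δφ = 58.00188° − 57.99733° = +0.00455°; Δλ = -89.94918° − -89.94385° = -0.00533°.
ΔN = Δφ × 111300 = 506.4 m; ΔE = Δλ × 111300 × cos(57.99733°) = -0.00533 × 111300 × 0.529959 = -314.4 m.

ΔN = 506 m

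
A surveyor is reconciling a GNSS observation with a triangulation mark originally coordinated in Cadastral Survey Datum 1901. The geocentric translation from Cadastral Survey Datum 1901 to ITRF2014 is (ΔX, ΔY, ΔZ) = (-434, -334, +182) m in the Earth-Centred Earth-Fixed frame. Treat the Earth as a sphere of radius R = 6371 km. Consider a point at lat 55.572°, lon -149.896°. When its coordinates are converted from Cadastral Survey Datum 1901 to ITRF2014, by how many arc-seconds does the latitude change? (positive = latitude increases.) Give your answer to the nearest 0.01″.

Δφ = -11.17″

sin φ = 0.824837, cos φ = 0.565370, sin λ = -0.501571, cos λ = -0.865116.
North component: ΔN = −sin φ cos λ·ΔX − sin φ sin λ·ΔY + cos φ·ΔZ = −(0.824837)(-0.865116)(-434) − (0.824837)(-0.501571)(-334) + (0.565370)(182) = -344.98 m.
1° of latitude spans πR/180 = 111195 m, so Δφ = -344.98 / 111195 × 3600 = -11.169″.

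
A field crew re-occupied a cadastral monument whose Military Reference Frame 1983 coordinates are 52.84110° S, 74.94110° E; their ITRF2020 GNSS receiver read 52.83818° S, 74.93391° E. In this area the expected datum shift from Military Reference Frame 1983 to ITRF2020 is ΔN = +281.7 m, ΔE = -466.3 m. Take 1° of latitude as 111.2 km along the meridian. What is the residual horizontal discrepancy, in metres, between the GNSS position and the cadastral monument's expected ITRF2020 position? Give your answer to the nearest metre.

Observed coordinate differences: Δφ = +0.00292°, Δλ = -0.00719°.
Converting to metres (1° lat = 111200 m, cos φ = 0.604028): observed ΔN = 324.7 m, observed ΔE = -482.9 m.
Subtracting the expected shift leaves a residual of 324.7 − (281.7) = 43.0 m north and -482.9 − (-466.3) = -16.6 m east.
Residual distance = √(43.0² + (-16.6)²) = 46.1 m.

46 m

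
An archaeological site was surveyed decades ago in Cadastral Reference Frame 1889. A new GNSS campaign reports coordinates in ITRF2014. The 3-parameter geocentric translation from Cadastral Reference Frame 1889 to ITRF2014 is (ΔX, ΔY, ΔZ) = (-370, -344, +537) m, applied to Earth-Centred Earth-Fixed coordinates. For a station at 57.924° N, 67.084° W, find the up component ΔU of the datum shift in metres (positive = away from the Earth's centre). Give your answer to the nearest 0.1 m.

The local up (radial) axis is (cos φ cos λ, cos φ sin λ, sin φ), giving ΔU = -76.508 + 168.261 + 455.024 = 546.78 m.

ΔU = 546.8 m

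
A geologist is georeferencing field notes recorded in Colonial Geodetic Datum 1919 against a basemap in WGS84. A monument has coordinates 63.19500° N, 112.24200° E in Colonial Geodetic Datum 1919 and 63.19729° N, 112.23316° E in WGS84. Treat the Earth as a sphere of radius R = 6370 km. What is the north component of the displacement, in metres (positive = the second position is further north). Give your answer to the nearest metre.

ΔN = 255 m

Δφ = 63.19729° − 63.19500° = +0.00229°; Δλ = 112.23316° − 112.24200° = -0.00884°.
1° along a meridian = πR/180 = 111177 m.
ΔN = Δφ × 111177 = 254.6 m; ΔE = Δλ × 111177 × cos(63.19500°) = -0.00884 × 111177 × 0.450955 = -443.2 m.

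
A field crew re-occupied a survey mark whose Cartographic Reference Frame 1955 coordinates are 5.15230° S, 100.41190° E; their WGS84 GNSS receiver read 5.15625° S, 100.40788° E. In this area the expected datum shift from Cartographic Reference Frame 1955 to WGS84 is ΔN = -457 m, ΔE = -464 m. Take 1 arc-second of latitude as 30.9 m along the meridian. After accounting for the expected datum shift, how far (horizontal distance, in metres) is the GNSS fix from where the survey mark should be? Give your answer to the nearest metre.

26 m

Observed coordinate differences: Δφ = -0.00395°, Δλ = -0.00402°.
Converting to metres (1° lat = 111240 m, cos φ = 0.995960): observed ΔN = -439.4 m, observed ΔE = -445.4 m.
Subtracting the expected shift leaves a residual of -439.4 − (-457) = 17.6 m north and -445.4 − (-464) = 18.6 m east.
Residual distance = √(17.6² + 18.6²) = 25.6 m.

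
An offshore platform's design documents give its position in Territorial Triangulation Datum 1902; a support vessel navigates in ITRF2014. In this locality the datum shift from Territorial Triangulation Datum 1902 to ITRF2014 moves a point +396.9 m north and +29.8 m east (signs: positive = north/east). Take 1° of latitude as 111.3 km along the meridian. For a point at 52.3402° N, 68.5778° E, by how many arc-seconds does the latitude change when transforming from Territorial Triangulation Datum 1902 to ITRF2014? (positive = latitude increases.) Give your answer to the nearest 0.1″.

Δφ = 12.8″

1° of latitude = 111.3 km, so Δφ = 396.9 / 111300 = 0.0035660° = 12.838″.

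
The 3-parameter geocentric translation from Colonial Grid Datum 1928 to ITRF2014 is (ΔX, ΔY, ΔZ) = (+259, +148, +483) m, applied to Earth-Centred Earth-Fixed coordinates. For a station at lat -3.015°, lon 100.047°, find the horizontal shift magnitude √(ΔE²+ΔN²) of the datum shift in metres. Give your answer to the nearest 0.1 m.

562.7 m

At φ = -3.015°, λ = 100.047°: sin φ = -0.052597, cos φ = 0.998616, sin λ = 0.984665, cos λ = -0.174456.
ΔE = −sin λ·ΔX + cos λ·ΔY = −(0.984665)·(259) + (-0.174456)·(148) = -280.85 m.
ΔN = −sin φ cos λ·ΔX − sin φ sin λ·ΔY + cos φ·ΔZ = −(-0.052597)(-0.174456)(259) − (-0.052597)(0.984665)(148) + (0.998616)(483) = 487.62 m.
Horizontal magnitude = √(ΔE² + ΔN²) = √((-280.85)² + 487.62²) = 562.72 m.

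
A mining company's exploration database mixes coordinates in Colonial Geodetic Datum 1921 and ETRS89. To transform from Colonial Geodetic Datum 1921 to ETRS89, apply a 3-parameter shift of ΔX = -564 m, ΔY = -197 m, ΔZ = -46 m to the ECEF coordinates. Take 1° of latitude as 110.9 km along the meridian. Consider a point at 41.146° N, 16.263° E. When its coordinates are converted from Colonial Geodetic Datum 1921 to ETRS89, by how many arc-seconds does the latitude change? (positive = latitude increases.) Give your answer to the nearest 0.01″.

sin φ = 0.657980, cos φ = 0.753035, sin λ = 0.280047, cos λ = 0.959986.
North component: ΔN = −sin φ cos λ·ΔX − sin φ sin λ·ΔY + cos φ·ΔZ = −(0.657980)(0.959986)(-564) − (0.657980)(0.280047)(-197) + (0.753035)(-46) = 357.91 m.
1° of latitude spans 110900 m, so Δφ = 357.91 / 110900 × 3600 = 11.618″.

Δφ = 11.62″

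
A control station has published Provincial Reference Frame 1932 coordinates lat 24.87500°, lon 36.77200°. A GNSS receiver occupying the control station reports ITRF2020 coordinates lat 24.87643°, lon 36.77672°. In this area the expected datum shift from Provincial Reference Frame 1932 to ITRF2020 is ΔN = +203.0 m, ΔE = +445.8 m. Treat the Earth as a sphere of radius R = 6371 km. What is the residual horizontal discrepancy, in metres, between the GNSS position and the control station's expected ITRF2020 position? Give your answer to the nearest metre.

Observed coordinate differences: Δφ = +0.00143°, Δλ = +0.00472°.
Converting to metres (1° lat = 111195 m, cos φ = 0.907228): observed ΔN = 159.0 m, observed ΔE = 476.1 m.
Subtracting the expected shift leaves a residual of 159.0 − (203.0) = -44.0 m north and 476.1 − (445.8) = 30.3 m east.
Residual distance = √((-44.0)² + 30.3²) = 53.4 m.

53 m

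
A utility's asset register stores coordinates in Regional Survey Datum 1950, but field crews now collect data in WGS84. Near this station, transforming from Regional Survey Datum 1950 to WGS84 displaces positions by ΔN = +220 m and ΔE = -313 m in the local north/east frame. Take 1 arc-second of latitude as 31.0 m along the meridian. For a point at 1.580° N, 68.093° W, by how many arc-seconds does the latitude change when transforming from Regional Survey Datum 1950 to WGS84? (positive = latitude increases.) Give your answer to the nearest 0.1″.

1″ of latitude = 31.00 m, so Δφ = 220.0 / 31.00 = 7.097″.

Δφ = 7.1″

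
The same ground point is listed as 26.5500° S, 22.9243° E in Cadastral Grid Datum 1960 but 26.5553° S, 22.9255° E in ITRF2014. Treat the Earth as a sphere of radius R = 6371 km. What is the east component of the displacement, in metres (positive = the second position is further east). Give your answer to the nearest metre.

ΔE = 119 m

Δφ = -26.5553° − -26.5500° = -0.0053°; Δλ = 22.9255° − 22.9243° = +0.0012°.
1° along a meridian = πR/180 = 111195 m.
ΔN = Δφ × 111195 = -589.3 m; ΔE = Δλ × 111195 × cos(-26.5500°) = +0.0012 × 111195 × 0.894545 = 119.4 m.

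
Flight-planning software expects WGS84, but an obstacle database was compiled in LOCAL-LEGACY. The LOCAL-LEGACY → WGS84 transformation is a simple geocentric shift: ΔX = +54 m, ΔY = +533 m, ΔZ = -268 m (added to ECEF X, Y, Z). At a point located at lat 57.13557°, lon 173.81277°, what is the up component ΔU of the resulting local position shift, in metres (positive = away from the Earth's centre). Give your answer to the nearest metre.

At φ = 57.13557°, λ = 173.81277°: sin φ = 0.839957, cos φ = 0.542653, sin λ = 0.107778, cos λ = -0.994175.
ΔU = cos φ cos λ·ΔX + cos φ sin λ·ΔY + sin φ·ΔZ = (0.542653)(-0.994175)(54) + (0.542653)(0.107778)(533) + (0.839957)(-268) = -223.07 m.

ΔU = -223 m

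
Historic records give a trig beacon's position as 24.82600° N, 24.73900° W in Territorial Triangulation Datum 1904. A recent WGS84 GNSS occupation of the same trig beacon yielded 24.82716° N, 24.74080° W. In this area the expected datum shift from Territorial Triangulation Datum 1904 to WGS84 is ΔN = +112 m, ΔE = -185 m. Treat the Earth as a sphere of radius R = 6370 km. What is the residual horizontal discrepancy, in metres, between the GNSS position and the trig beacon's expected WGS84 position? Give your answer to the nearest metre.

Observed coordinate differences: Δφ = +0.00116°, Δλ = -0.00180°.
Converting to metres (1° lat = 111177 m, cos φ = 0.907587): observed ΔN = 129.0 m, observed ΔE = -181.6 m.
Subtracting the expected shift leaves a residual of 129.0 − (112) = 17.0 m north and -181.6 − (-185) = 3.4 m east.
Residual distance = √(17.0² + 3.4²) = 17.3 m.

17 m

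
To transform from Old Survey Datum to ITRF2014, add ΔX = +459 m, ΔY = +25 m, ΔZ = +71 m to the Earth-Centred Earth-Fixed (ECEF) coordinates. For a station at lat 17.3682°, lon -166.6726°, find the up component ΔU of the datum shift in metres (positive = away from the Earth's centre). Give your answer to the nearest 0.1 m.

The local up (radial) axis is (cos φ cos λ, cos φ sin λ, sin φ), giving ΔU = -426.275 − 5.500 + 21.194 = -410.58 m.

ΔU = -410.6 m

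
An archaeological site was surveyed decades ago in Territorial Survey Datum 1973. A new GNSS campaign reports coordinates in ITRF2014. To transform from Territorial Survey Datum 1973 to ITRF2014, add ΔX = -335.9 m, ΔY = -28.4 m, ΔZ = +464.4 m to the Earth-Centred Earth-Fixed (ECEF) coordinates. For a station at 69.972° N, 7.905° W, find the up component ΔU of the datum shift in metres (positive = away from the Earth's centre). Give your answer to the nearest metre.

ΔU = 324 m

The local up (radial) axis is (cos φ cos λ, cos φ sin λ, sin φ), giving ΔU = -113.946 + 1.338 + 436.316 = 323.71 m.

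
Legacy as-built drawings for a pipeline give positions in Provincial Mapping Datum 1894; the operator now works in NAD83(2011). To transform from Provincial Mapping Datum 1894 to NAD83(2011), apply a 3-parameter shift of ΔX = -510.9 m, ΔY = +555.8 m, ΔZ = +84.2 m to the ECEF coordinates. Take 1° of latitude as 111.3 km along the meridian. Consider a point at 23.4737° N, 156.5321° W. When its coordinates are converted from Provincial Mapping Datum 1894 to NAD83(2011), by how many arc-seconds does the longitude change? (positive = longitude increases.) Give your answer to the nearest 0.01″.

sin φ = 0.398328, cos φ = 0.917243, sin λ = -0.398235, cos λ = -0.917283.
East component: ΔE = −sin λ·ΔX + cos λ·ΔY = −(-0.398235)(-510.9) + (-0.917283)(555.8) = -713.28 m.
1° of latitude spans 111300 m; at latitude φ, 1° of longitude spans that × cos φ = 102089.1 m, so Δλ = -713.28 / 102089.1 × 3600 = -25.153″.

Δλ = -25.15″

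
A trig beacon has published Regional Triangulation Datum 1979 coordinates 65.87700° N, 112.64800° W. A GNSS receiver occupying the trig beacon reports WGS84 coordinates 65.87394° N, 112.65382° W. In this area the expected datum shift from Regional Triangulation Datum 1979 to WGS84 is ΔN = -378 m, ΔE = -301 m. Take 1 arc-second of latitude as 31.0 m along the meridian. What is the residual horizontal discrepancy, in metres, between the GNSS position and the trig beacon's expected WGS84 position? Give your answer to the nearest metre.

Observed coordinate differences: Δφ = -0.00306°, Δλ = -0.00582°.
Converting to metres (1° lat = 111600 m, cos φ = 0.408697): observed ΔN = -341.5 m, observed ΔE = -265.5 m.
Subtracting the expected shift leaves a residual of -341.5 − (-378) = 36.5 m north and -265.5 − (-301) = 35.5 m east.
Residual distance = √(36.5² + 35.5²) = 51.0 m.

51 m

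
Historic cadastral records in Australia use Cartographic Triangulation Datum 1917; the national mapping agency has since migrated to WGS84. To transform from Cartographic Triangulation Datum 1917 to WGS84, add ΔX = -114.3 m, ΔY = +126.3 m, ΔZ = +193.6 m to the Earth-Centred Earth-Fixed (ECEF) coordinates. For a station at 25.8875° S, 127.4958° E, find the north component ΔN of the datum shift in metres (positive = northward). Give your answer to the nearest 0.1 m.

At φ = -25.8875°, λ = 127.4958°: sin φ = -0.436606, cos φ = 0.899653, sin λ = 0.793398, cos λ = -0.608703.
ΔN = −sin φ cos λ·ΔX − sin φ sin λ·ΔY + cos φ·ΔZ = −(-0.436606)(-0.608703)(-114.3) − (-0.436606)(0.793398)(126.3) + (0.899653)(193.6) = 248.30 m.

ΔN = 248.3 m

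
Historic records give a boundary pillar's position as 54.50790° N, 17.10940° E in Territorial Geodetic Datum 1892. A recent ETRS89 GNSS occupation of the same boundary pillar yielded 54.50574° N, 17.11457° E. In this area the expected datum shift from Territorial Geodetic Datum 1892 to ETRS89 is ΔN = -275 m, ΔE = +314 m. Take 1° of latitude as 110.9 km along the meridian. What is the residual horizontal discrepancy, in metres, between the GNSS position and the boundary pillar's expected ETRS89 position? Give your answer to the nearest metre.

40 m

Observed coordinate differences: Δφ = -0.00216°, Δλ = +0.00517°.
Converting to metres (1° lat = 110900 m, cos φ = 0.580591): observed ΔN = -239.5 m, observed ΔE = 332.9 m.
Subtracting the expected shift leaves a residual of -239.5 − (-275) = 35.5 m north and 332.9 − (314) = 18.9 m east.
Residual distance = √(35.5² + 18.9²) = 40.2 m.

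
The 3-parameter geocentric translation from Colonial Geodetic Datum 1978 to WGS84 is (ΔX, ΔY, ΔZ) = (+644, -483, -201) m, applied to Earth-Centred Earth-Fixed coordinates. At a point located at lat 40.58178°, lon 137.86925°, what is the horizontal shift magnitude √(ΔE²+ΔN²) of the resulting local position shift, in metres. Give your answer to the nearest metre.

At φ = 40.58178°, λ = 137.86925°: sin φ = 0.650533, cos φ = 0.759478, sin λ = 0.670825, cos λ = -0.741616.
ΔE = −sin λ·ΔX + cos λ·ΔY = −(0.670825)·(644) + (-0.741616)·(-483) = -73.81 m.
ΔN = −sin φ cos λ·ΔX − sin φ sin λ·ΔY + cos φ·ΔZ = −(0.650533)(-0.741616)(644) − (0.650533)(0.670825)(-483) + (0.759478)(-201) = 368.82 m.
Horizontal magnitude = √(ΔE² + ΔN²) = √((-73.81)² + 368.82²) = 376.13 m.

376 m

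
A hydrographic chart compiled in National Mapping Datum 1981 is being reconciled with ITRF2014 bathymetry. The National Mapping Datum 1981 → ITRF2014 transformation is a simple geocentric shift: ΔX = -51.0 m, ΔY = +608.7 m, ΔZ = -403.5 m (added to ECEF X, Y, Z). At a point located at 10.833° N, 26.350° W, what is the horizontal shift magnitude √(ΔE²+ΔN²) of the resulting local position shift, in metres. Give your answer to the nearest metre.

622 m

The local east axis at (φ, λ) is (−sin λ, cos λ, 0), so ΔE = −sin(-26.350°)·(-51.0) + cos(-26.350°)·608.7 = 522.82 m.
The local north axis is (−sin φ cos λ, −sin φ sin λ, cos φ), giving ΔN = 8.589 + 50.778 − 396.309 = -336.94 m.
Horizontal magnitude = √(ΔE² + ΔN²) = √(522.82² + (-336.94)²) = 621.99 m.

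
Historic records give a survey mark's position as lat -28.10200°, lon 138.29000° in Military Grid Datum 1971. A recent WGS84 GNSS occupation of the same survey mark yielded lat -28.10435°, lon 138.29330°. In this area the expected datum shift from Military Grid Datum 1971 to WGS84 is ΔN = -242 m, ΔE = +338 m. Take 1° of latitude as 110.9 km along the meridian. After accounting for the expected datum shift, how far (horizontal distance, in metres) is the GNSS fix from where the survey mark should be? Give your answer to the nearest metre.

Observed coordinate differences: Δφ = -0.00235°, Δλ = +0.00330°.
Converting to metres (1° lat = 110900 m, cos φ = 0.882110): observed ΔN = -260.6 m, observed ΔE = 322.8 m.
Subtracting the expected shift leaves a residual of -260.6 − (-242) = -18.6 m north and 322.8 − (338) = -15.2 m east.
Residual distance = √((-18.6)² + (-15.2)²) = 24.0 m.

24 m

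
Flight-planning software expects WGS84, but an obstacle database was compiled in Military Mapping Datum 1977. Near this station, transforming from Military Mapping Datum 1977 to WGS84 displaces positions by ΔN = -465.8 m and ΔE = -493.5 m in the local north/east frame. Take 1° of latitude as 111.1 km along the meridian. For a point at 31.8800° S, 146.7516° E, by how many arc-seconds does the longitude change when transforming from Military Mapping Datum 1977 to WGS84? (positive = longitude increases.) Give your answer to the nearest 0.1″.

At latitude -31.8800°, cos φ = 0.849156.
1° of longitude at this latitude = 111.1 × cos φ = 94.34 km, so Δλ = -493.5 / 94341.2 = -0.0052310° = -18.832″.

Δλ = -18.8″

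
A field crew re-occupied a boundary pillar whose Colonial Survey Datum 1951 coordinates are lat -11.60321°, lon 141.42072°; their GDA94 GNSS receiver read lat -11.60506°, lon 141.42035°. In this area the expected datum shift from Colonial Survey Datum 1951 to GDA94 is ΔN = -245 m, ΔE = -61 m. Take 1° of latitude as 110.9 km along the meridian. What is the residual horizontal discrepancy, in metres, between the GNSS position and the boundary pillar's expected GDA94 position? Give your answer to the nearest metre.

45 m

Observed coordinate differences: Δφ = -0.00185°, Δλ = -0.00037°.
Converting to metres (1° lat = 110900 m, cos φ = 0.979564): observed ΔN = -205.2 m, observed ΔE = -40.2 m.
Subtracting the expected shift leaves a residual of -205.2 − (-245) = 39.8 m north and -40.2 − (-61) = 20.8 m east.
Residual distance = √(39.8² + 20.8²) = 44.9 m.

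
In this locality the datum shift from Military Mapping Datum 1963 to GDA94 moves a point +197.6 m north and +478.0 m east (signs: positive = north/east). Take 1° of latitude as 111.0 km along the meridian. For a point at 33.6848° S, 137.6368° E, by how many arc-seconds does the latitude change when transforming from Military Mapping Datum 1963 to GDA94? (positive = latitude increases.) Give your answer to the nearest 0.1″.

1° of latitude = 111.0 km, so Δφ = 197.6 / 111000 = 0.0017802° = 6.409″.

Δφ = 6.4″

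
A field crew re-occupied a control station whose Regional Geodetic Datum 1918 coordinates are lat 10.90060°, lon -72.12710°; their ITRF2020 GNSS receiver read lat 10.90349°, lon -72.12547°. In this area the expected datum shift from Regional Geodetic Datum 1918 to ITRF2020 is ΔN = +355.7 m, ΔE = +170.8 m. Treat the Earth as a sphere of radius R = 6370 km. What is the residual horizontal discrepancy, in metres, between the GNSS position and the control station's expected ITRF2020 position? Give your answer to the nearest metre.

Observed coordinate differences: Δφ = +0.00289°, Δλ = +0.00163°.
Converting to metres (1° lat = 111177 m, cos φ = 0.981957): observed ΔN = 321.3 m, observed ΔE = 177.9 m.
Subtracting the expected shift leaves a residual of 321.3 − (355.7) = -34.4 m north and 177.9 − (170.8) = 7.1 m east.
Residual distance = √((-34.4)² + 7.1²) = 35.1 m.

35 m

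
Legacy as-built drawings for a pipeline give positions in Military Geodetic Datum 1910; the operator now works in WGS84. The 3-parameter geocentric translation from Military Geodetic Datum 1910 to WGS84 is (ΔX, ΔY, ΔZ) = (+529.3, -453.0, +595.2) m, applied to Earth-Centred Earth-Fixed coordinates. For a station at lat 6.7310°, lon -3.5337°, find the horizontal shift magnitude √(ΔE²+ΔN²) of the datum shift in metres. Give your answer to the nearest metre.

673 m

At φ = 6.7310°, λ = -3.5337°: sin φ = 0.117208, cos φ = 0.993107, sin λ = -0.061636, cos λ = 0.998099.
ΔE = −sin λ·ΔX + cos λ·ΔY = −(-0.061636)·(529.3) + (0.998099)·(-453.0) = -419.51 m.
ΔN = −sin φ cos λ·ΔX − sin φ sin λ·ΔY + cos φ·ΔZ = −(0.117208)(0.998099)(529.3) − (0.117208)(-0.061636)(-453.0) + (0.993107)(595.2) = 525.90 m.
Horizontal magnitude = √(ΔE² + ΔN²) = √((-419.51)² + 525.90²) = 672.73 m.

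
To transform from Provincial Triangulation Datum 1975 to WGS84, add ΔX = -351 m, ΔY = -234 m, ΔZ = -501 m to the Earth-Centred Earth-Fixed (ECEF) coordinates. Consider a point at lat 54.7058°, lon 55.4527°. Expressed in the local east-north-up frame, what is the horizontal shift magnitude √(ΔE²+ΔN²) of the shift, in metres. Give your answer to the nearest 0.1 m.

159.3 m

The local east axis at (φ, λ) is (−sin λ, cos λ, 0), so ΔE = −sin(55.4527°)·(-351) + cos(55.4527°)·(-234) = 156.41 m.
The local north axis is (−sin φ cos λ, −sin φ sin λ, cos φ), giving ΔN = 162.462 + 157.310 − 289.465 = 30.31 m.
Horizontal magnitude = √(ΔE² + ΔN²) = √(156.41² + 30.31²) = 159.32 m.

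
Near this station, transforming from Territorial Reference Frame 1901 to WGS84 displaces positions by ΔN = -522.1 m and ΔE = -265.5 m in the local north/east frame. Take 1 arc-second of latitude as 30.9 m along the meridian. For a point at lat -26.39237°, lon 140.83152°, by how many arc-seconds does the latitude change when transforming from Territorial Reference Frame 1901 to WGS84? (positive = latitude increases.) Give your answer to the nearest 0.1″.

Δφ = -16.9″

1″ of latitude = 30.90 m, so Δφ = -522.1 / 30.90 = -16.896″.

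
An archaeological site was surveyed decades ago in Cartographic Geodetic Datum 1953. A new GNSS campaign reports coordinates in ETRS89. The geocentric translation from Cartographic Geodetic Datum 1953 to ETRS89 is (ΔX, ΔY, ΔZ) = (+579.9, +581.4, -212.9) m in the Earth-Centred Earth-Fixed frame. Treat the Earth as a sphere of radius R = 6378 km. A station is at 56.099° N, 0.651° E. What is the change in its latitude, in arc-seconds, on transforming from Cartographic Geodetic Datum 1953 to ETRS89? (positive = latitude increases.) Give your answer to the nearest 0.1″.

Δφ = -19.6″

sin φ = 0.830003, cos φ = 0.557760, sin λ = 0.011362, cos λ = 0.999935.
North component: ΔN = −sin φ cos λ·ΔX − sin φ sin λ·ΔY + cos φ·ΔZ = −(0.830003)(0.999935)(579.9) − (0.830003)(0.011362)(581.4) + (0.557760)(-212.9) = -605.52 m.
1° of latitude spans πR/180 = 111317 m, so Δφ = -605.52 / 111317 × 3600 = -19.582″.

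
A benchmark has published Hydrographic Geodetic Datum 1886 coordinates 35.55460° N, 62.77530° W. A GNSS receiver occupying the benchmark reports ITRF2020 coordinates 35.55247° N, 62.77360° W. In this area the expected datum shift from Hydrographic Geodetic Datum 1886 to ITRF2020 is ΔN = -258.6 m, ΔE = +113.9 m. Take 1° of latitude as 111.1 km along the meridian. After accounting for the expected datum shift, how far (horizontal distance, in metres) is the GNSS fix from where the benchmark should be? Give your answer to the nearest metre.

45 m

Observed coordinate differences: Δφ = -0.00213°, Δλ = +0.00170°.
Converting to metres (1° lat = 111100 m, cos φ = 0.813562): observed ΔN = -236.6 m, observed ΔE = 153.7 m.
Subtracting the expected shift leaves a residual of -236.6 − (-258.6) = 22.0 m north and 153.7 − (113.9) = 39.8 m east.
Residual distance = √(22.0² + 39.8²) = 45.4 m.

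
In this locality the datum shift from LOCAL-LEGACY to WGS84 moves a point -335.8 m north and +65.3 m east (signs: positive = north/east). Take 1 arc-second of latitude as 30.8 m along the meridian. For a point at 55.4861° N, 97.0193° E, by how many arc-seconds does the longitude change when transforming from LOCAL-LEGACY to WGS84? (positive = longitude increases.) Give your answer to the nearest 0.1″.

Δλ = 3.7″

At latitude 55.4861°, cos φ = 0.566606.
1″ of longitude at this latitude = 30.80 × cos φ = 17.4515 m, so Δλ = 65.3 / 17.4515 = 3.742″.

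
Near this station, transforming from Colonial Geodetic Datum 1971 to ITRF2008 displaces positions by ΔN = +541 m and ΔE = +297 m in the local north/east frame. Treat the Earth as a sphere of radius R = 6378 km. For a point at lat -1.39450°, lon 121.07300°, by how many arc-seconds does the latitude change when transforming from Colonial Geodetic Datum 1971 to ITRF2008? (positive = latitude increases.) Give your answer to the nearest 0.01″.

On a sphere of radius R, 1 rad of latitude = R, so Δφ = ΔN / R = 541.0 / 6378000 = 8.4823e-05 rad = 17.496″.

Δφ = 17.50″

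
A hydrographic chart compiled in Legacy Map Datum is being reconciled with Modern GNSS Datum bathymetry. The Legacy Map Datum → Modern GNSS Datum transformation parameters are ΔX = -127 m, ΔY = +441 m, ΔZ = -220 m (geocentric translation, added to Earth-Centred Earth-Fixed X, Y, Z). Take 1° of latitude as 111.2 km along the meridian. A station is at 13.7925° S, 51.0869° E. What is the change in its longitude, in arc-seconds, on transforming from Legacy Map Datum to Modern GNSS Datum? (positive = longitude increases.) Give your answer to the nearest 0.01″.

sin φ = -0.238406, cos φ = 0.971165, sin λ = 0.778100, cos λ = 0.628141.
East component: ΔE = −sin λ·ΔX + cos λ·ΔY = −(0.778100)(-127) + (0.628141)(441) = 375.83 m.
1° of latitude spans 111200 m; at latitude φ, 1° of longitude spans that × cos φ = 107993.6 m, so Δλ = 375.83 / 107993.6 × 3600 = 12.528″.

Δλ = 12.53″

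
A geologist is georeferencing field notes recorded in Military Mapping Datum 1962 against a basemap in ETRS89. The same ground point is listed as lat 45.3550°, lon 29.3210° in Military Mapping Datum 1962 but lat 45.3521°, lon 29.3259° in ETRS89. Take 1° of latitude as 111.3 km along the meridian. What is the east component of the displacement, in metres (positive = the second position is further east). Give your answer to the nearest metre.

ΔE = 383 m

Δφ = 45.3521° − 45.3550° = -0.0029°; Δλ = 29.3259° − 29.3210° = +0.0049°.
ΔN = Δφ × 111300 = -322.8 m; ΔE = Δλ × 111300 × cos(45.3550°) = +0.0049 × 111300 × 0.702712 = 383.2 m.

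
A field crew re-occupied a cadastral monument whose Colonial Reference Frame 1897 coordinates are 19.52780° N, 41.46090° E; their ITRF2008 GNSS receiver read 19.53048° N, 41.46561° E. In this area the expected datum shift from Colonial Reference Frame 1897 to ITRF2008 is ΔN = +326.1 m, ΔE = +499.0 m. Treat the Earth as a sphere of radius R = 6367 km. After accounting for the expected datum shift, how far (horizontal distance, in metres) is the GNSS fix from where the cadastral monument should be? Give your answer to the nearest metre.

29 m

Observed coordinate differences: Δφ = +0.00268°, Δλ = +0.00471°.
Converting to metres (1° lat = 111125 m, cos φ = 0.942479): observed ΔN = 297.8 m, observed ΔE = 493.3 m.
Subtracting the expected shift leaves a residual of 297.8 − (326.1) = -28.3 m north and 493.3 − (499.0) = -5.7 m east.
Residual distance = √((-28.3)² + (-5.7)²) = 28.9 m.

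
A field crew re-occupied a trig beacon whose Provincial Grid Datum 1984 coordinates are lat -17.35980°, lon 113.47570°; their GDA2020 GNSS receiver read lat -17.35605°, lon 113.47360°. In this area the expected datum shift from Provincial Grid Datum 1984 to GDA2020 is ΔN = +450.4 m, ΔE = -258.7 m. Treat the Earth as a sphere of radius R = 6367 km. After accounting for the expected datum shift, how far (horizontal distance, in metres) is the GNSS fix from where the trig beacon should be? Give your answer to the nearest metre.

49 m

Observed coordinate differences: Δφ = +0.00375°, Δλ = -0.00210°.
Converting to metres (1° lat = 111125 m, cos φ = 0.954450): observed ΔN = 416.7 m, observed ΔE = -222.7 m.
Subtracting the expected shift leaves a residual of 416.7 − (450.4) = -33.7 m north and -222.7 − (-258.7) = 36.0 m east.
Residual distance = √((-33.7)² + 36.0²) = 49.3 m.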